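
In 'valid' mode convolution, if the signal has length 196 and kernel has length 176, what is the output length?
'Valid' mode counts only positions where the kernel fully overlaps the signal: m - n + 1 = 196 - 176 + 1 = 21

21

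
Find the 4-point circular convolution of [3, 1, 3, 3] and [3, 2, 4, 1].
Use y[k] = Σ_j s[j]·t[(k-j) mod 4]. y[0] = 3×3 + 1×1 + 3×4 + 3×2 = 28; y[1] = 3×2 + 1×3 + 3×1 + 3×4 = 24; y[2] = 3×4 + 1×2 + 3×3 + 3×1 = 26; y[3] = 3×1 + 1×4 + 3×2 + 3×3 = 22. Result: [28, 24, 26, 22]

[28, 24, 26, 22]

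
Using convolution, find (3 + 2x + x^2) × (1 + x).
Ascending coefficients: a = [3, 2, 1], b = [1, 1]. c[0] = 3×1 = 3; c[1] = 3×1 + 2×1 = 5; c[2] = 2×1 + 1×1 = 3; c[3] = 1×1 = 1. Result coefficients: [3, 5, 3, 1] → 3 + 5x + 3x^2 + x^3

3 + 5x + 3x^2 + x^3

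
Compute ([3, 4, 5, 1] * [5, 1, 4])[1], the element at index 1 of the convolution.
Use y[k] = Σ_i a[i]·b[k-i] at k=1. y[1] = 3×1 + 4×5 = 23

23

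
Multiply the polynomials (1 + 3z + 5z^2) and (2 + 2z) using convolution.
Ascending coefficients: a = [1, 3, 5], b = [2, 2]. c[0] = 1×2 = 2; c[1] = 1×2 + 3×2 = 8; c[2] = 3×2 + 5×2 = 16; c[3] = 5×2 = 10. Result coefficients: [2, 8, 16, 10] → 2 + 8z + 16z^2 + 10z^3

2 + 8z + 16z^2 + 10z^3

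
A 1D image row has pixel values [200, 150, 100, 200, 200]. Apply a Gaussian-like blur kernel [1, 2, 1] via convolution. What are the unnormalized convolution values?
Convolve image row [200, 150, 100, 200, 200] with kernel [1, 2, 1]: y[0] = 200×1 = 200; y[1] = 200×2 + 150×1 = 550; y[2] = 200×1 + 150×2 + 100×1 = 600; y[3] = 150×1 + 100×2 + 200×1 = 550; y[4] = 100×1 + 200×2 + 200×1 = 700; y[5] = 200×1 + 200×2 = 600; y[6] = 200×1 = 200 → [200, 550, 600, 550, 700, 600, 200]. Normalization factor = sum(kernel) = 4.

[200, 550, 600, 550, 700, 600, 200]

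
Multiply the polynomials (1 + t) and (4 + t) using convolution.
Ascending coefficients: a = [1, 1], b = [4, 1]. c[0] = 1×4 = 4; c[1] = 1×1 + 1×4 = 5; c[2] = 1×1 = 1. Result coefficients: [4, 5, 1] → 4 + 5t + t^2

4 + 5t + t^2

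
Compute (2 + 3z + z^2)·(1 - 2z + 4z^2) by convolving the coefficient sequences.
Ascending coefficients: a = [2, 3, 1], b = [1, -2, 4]. c[0] = 2×1 = 2; c[1] = 2×-2 + 3×1 = -1; c[2] = 2×4 + 3×-2 + 1×1 = 3; c[3] = 3×4 + 1×-2 = 10; c[4] = 1×4 = 4. Result coefficients: [2, -1, 3, 10, 4] → 2 - z + 3z^2 + 10z^3 + 4z^4

2 - z + 3z^2 + 10z^3 + 4z^4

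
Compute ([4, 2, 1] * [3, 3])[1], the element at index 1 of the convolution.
Use y[k] = Σ_i a[i]·b[k-i] at k=1. y[1] = 4×3 + 2×3 = 18

18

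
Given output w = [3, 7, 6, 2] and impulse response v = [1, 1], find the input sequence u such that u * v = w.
Deconvolve w=[3, 7, 6, 2] by v=[1, 1]. Since v[0]=1, solve forward: u[0] = w[0] / 1 = 3; u[1] = (w[1] - 3×1) / 1 = 4; u[2] = (w[2] - 4×1) / 1 = 2. So u = [3, 4, 2]. Check by forward convolution: w[0] = 3×1 = 3; w[1] = 3×1 + 4×1 = 7; w[2] = 4×1 + 2×1 = 6; w[3] = 2×1 = 2

[3, 4, 2]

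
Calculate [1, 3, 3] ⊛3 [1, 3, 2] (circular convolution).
Use y[k] = Σ_j x[j]·h[(k-j) mod 3]. y[0] = 1×1 + 3×2 + 3×3 = 16; y[1] = 1×3 + 3×1 + 3×2 = 12; y[2] = 1×2 + 3×3 + 3×1 = 14. Result: [16, 12, 14]

[16, 12, 14]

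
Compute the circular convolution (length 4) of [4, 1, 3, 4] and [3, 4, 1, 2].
Use y[k] = Σ_j a[j]·b[(k-j) mod 4]. y[0] = 4×3 + 1×2 + 3×1 + 4×4 = 33; y[1] = 4×4 + 1×3 + 3×2 + 4×1 = 29; y[2] = 4×1 + 1×4 + 3×3 + 4×2 = 25; y[3] = 4×2 + 1×1 + 3×4 + 4×3 = 33. Result: [33, 29, 25, 33]

[33, 29, 25, 33]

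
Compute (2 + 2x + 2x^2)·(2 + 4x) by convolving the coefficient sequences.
Ascending coefficients: a = [2, 2, 2], b = [2, 4]. c[0] = 2×2 = 4; c[1] = 2×4 + 2×2 = 12; c[2] = 2×4 + 2×2 = 12; c[3] = 2×4 = 8. Result coefficients: [4, 12, 12, 8] → 4 + 12x + 12x^2 + 8x^3

4 + 12x + 12x^2 + 8x^3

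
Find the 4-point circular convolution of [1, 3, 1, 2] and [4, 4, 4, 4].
Use y[k] = Σ_j x[j]·h[(k-j) mod 4]. y[0] = 1×4 + 3×4 + 1×4 + 2×4 = 28; y[1] = 1×4 + 3×4 + 1×4 + 2×4 = 28; y[2] = 1×4 + 3×4 + 1×4 + 2×4 = 28; y[3] = 1×4 + 3×4 + 1×4 + 2×4 = 28. Result: [28, 28, 28, 28]

[28, 28, 28, 28]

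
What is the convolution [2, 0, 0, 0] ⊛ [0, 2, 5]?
y[0] = 2×0 = 0; y[1] = 2×2 + 0×0 = 4; y[2] = 2×5 + 0×2 + 0×0 = 10; y[3] = 0×5 + 0×2 + 0×0 = 0; y[4] = 0×5 + 0×2 = 0; y[5] = 0×5 = 0

[0, 4, 10, 0, 0, 0]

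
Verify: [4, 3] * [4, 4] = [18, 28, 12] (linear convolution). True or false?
Recompute linear convolution of [4, 3] and [4, 4]: y[0] = 4×4 = 16; y[1] = 4×4 + 3×4 = 28; y[2] = 3×4 = 12 → [16, 28, 12]. Compare to given [18, 28, 12]: they differ at index 0: given 18, correct 16, so answer: No

No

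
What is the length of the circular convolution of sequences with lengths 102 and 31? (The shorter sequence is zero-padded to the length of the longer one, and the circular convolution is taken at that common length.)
Circular convolution (zero-padding the shorter input) has length max(m, n) = max(102, 31) = 102

102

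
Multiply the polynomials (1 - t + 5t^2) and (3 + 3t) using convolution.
Ascending coefficients: a = [1, -1, 5], b = [3, 3]. c[0] = 1×3 = 3; c[1] = 1×3 + -1×3 = 0; c[2] = -1×3 + 5×3 = 12; c[3] = 5×3 = 15. Result coefficients: [3, 0, 12, 15] → 3 + 12t^2 + 15t^3

3 + 12t^2 + 15t^3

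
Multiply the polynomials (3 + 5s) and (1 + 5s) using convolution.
Ascending coefficients: a = [3, 5], b = [1, 5]. c[0] = 3×1 = 3; c[1] = 3×5 + 5×1 = 20; c[2] = 5×5 = 25. Result coefficients: [3, 20, 25] → 3 + 20s + 25s^2

3 + 20s + 25s^2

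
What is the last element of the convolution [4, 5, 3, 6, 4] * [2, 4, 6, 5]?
Use y[k] = Σ_i a[i]·b[k-i] at k=7. y[7] = 4×5 = 20

20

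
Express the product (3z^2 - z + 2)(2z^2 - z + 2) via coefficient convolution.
Ascending coefficients: a = [2, -1, 3], b = [2, -1, 2]. c[0] = 2×2 = 4; c[1] = 2×-1 + -1×2 = -4; c[2] = 2×2 + -1×-1 + 3×2 = 11; c[3] = -1×2 + 3×-1 = -5; c[4] = 3×2 = 6. Result coefficients: [4, -4, 11, -5, 6] → 6z^4 - 5z^3 + 11z^2 - 4z + 4

6z^4 - 5z^3 + 11z^2 - 4z + 4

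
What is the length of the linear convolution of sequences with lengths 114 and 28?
Linear/full convolution length: m + n - 1 = 114 + 28 - 1 = 141

141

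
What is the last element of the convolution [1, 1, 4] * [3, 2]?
Use y[k] = Σ_i a[i]·b[k-i] at k=3. y[3] = 4×2 = 8

8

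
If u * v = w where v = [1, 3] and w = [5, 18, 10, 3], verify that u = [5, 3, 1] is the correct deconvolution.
Forward-compute [5, 3, 1] * [1, 3]: w[0] = 5×1 = 5; w[1] = 5×3 + 3×1 = 18; w[2] = 3×3 + 1×1 = 10; w[3] = 1×3 = 3 → [5, 18, 10, 3]. Matches given w = [5, 18, 10, 3], so verified.

Verified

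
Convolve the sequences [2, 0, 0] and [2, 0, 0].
y[0] = 2×2 = 4; y[1] = 2×0 + 0×2 = 0; y[2] = 2×0 + 0×0 + 0×2 = 0; y[3] = 0×0 + 0×0 = 0; y[4] = 0×0 = 0

[4, 0, 0, 0, 0]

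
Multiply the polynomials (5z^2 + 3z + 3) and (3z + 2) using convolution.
Ascending coefficients: a = [3, 3, 5], b = [2, 3]. c[0] = 3×2 = 6; c[1] = 3×3 + 3×2 = 15; c[2] = 3×3 + 5×2 = 19; c[3] = 5×3 = 15. Result coefficients: [6, 15, 19, 15] → 15z^3 + 19z^2 + 15z + 6

15z^3 + 19z^2 + 15z + 6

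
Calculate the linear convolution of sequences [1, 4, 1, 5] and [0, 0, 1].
y[0] = 1×0 = 0; y[1] = 1×0 + 4×0 = 0; y[2] = 1×1 + 4×0 + 1×0 = 1; y[3] = 4×1 + 1×0 + 5×0 = 4; y[4] = 1×1 + 5×0 = 1; y[5] = 5×1 = 5

[0, 0, 1, 4, 1, 5]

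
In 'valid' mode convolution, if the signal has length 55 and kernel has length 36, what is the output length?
'Valid' mode counts only positions where the kernel fully overlaps the signal: m - n + 1 = 55 - 36 + 1 = 20

20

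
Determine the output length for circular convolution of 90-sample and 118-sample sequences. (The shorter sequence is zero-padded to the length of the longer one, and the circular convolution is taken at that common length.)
Circular convolution (zero-padding the shorter input) has length max(m, n) = max(90, 118) = 118

118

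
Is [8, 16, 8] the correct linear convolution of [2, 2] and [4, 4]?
Recompute linear convolution of [2, 2] and [4, 4]: y[0] = 2×4 = 8; y[1] = 2×4 + 2×4 = 16; y[2] = 2×4 = 8 → [8, 16, 8]. Given [8, 16, 8] matches, so answer: Yes

Yes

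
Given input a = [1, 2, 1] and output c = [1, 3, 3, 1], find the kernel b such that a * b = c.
Output length 4 = len(a) + len(b) - 1 ⇒ len(b) = 2. Solve b forward using b[k] = (c[k] - Σ_{i≥1} a[i]·b[k-i]) / a[0]: b[0] = c[0] / a[0] = 1 / 1 = 1; b[1] = (c[1] - 2×1) / a[0] = (3 - 2×1) / 1 = 1. So b = [1, 1]. Forward-check [1, 2, 1] * [1, 1]: c[0] = 1×1 = 1; c[1] = 1×1 + 2×1 = 3; c[2] = 2×1 + 1×1 = 3; c[3] = 1×1 = 1 → [1, 3, 3, 1] ✓

[1, 1]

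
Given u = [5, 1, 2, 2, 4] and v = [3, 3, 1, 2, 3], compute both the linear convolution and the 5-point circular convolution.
Linear: y_lin[0] = 5×3 = 15; y_lin[1] = 5×3 + 1×3 = 18; y_lin[2] = 5×1 + 1×3 + 2×3 = 14; y_lin[3] = 5×2 + 1×1 + 2×3 + 2×3 = 23; y_lin[4] = 5×3 + 1×2 + 2×1 + 2×3 + 4×3 = 37; y_lin[5] = 1×3 + 2×2 + 2×1 + 4×3 = 21; y_lin[6] = 2×3 + 2×2 + 4×1 = 14; y_lin[7] = 2×3 + 4×2 = 14; y_lin[8] = 4×3 = 12 → [15, 18, 14, 23, 37, 21, 14, 14, 12]. Circular (length 5): y[0] = 5×3 + 1×3 + 2×2 + 2×1 + 4×3 = 36; y[1] = 5×3 + 1×3 + 2×3 + 2×2 + 4×1 = 32; y[2] = 5×1 + 1×3 + 2×3 + 2×3 + 4×2 = 28; y[3] = 5×2 + 1×1 + 2×3 + 2×3 + 4×3 = 35; y[4] = 5×3 + 1×2 + 2×1 + 2×3 + 4×3 = 37 → [36, 32, 28, 35, 37]

Linear: [15, 18, 14, 23, 37, 21, 14, 14, 12], Circular: [36, 32, 28, 35, 37]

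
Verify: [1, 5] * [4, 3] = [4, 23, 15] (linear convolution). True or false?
Recompute linear convolution of [1, 5] and [4, 3]: y[0] = 1×4 = 4; y[1] = 1×3 + 5×4 = 23; y[2] = 5×3 = 15 → [4, 23, 15]. Given [4, 23, 15] matches, so answer: Yes

Yes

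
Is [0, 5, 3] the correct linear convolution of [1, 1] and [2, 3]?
Recompute linear convolution of [1, 1] and [2, 3]: y[0] = 1×2 = 2; y[1] = 1×3 + 1×2 = 5; y[2] = 1×3 = 3 → [2, 5, 3]. Compare to given [0, 5, 3]: they differ at index 0: given 0, correct 2, so answer: No

No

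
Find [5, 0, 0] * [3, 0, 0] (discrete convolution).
y[0] = 5×3 = 15; y[1] = 5×0 + 0×3 = 0; y[2] = 5×0 + 0×0 + 0×3 = 0; y[3] = 0×0 + 0×0 = 0; y[4] = 0×0 = 0

[15, 0, 0, 0, 0]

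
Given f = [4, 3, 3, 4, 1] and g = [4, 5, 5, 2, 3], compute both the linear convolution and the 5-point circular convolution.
Linear: y_lin[0] = 4×4 = 16; y_lin[1] = 4×5 + 3×4 = 32; y_lin[2] = 4×5 + 3×5 + 3×4 = 47; y_lin[3] = 4×2 + 3×5 + 3×5 + 4×4 = 54; y_lin[4] = 4×3 + 3×2 + 3×5 + 4×5 + 1×4 = 57; y_lin[5] = 3×3 + 3×2 + 4×5 + 1×5 = 40; y_lin[6] = 3×3 + 4×2 + 1×5 = 22; y_lin[7] = 4×3 + 1×2 = 14; y_lin[8] = 1×3 = 3 → [16, 32, 47, 54, 57, 40, 22, 14, 3]. Circular (length 5): y[0] = 4×4 + 3×3 + 3×2 + 4×5 + 1×5 = 56; y[1] = 4×5 + 3×4 + 3×3 + 4×2 + 1×5 = 54; y[2] = 4×5 + 3×5 + 3×4 + 4×3 + 1×2 = 61; y[3] = 4×2 + 3×5 + 3×5 + 4×4 + 1×3 = 57; y[4] = 4×3 + 3×2 + 3×5 + 4×5 + 1×4 = 57 → [56, 54, 61, 57, 57]

Linear: [16, 32, 47, 54, 57, 40, 22, 14, 3], Circular: [56, 54, 61, 57, 57]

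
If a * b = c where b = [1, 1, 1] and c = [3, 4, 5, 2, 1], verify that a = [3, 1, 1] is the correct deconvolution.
Forward-compute [3, 1, 1] * [1, 1, 1]: c[0] = 3×1 = 3; c[1] = 3×1 + 1×1 = 4; c[2] = 3×1 + 1×1 + 1×1 = 5; c[3] = 1×1 + 1×1 = 2; c[4] = 1×1 = 1 → [3, 4, 5, 2, 1]. Matches given c = [3, 4, 5, 2, 1], so verified.

Verified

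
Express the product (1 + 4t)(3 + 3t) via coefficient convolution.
Ascending coefficients: a = [1, 4], b = [3, 3]. c[0] = 1×3 = 3; c[1] = 1×3 + 4×3 = 15; c[2] = 4×3 = 12. Result coefficients: [3, 15, 12] → 3 + 15t + 12t^2

3 + 15t + 12t^2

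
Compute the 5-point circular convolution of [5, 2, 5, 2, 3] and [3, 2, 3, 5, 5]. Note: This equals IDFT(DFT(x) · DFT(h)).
Either evaluate y[k] = Σ_j x[j]·h[(k-j) mod 5] directly, or use IDFT(DFT(x) · DFT(h)). y[0] = 5×3 + 2×5 + 5×5 + 2×3 + 3×2 = 62; y[1] = 5×2 + 2×3 + 5×5 + 2×5 + 3×3 = 60; y[2] = 5×3 + 2×2 + 5×3 + 2×5 + 3×5 = 59; y[3] = 5×5 + 2×3 + 5×2 + 2×3 + 3×5 = 62; y[4] = 5×5 + 2×5 + 5×3 + 2×2 + 3×3 = 63. Result: [62, 60, 59, 62, 63]

[62, 60, 59, 62, 63]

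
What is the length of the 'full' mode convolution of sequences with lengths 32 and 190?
Linear/full convolution length: m + n - 1 = 32 + 190 - 1 = 221

221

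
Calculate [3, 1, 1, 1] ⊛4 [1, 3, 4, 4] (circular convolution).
Use y[k] = Σ_j x[j]·h[(k-j) mod 4]. y[0] = 3×1 + 1×4 + 1×4 + 1×3 = 14; y[1] = 3×3 + 1×1 + 1×4 + 1×4 = 18; y[2] = 3×4 + 1×3 + 1×1 + 1×4 = 20; y[3] = 3×4 + 1×4 + 1×3 + 1×1 = 20. Result: [14, 18, 20, 20]

[14, 18, 20, 20]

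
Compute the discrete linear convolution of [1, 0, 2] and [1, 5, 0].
y[0] = 1×1 = 1; y[1] = 1×5 + 0×1 = 5; y[2] = 1×0 + 0×5 + 2×1 = 2; y[3] = 0×0 + 2×5 = 10; y[4] = 2×0 = 0

[1, 5, 2, 10, 0]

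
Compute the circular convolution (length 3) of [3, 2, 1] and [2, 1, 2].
Use y[k] = Σ_j a[j]·b[(k-j) mod 3]. y[0] = 3×2 + 2×2 + 1×1 = 11; y[1] = 3×1 + 2×2 + 1×2 = 9; y[2] = 3×2 + 2×1 + 1×2 = 10. Result: [11, 9, 10]

[11, 9, 10]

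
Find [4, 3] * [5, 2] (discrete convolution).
y[0] = 4×5 = 20; y[1] = 4×2 + 3×5 = 23; y[2] = 3×2 = 6

[20, 23, 6]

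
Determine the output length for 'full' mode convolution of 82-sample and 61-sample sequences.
Linear/full convolution length: m + n - 1 = 82 + 61 - 1 = 142

142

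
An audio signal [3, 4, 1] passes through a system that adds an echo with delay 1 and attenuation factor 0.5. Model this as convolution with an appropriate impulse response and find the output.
Direct-path + delayed-attenuated-path model → impulse response h = [1, 0.5] (1 at lag 0, 0.5 at lag 1). Output y[n] = x[n] + 0.5·x[n - 1] (with x[n] = 0 outside 0..2): y[0] = 3 + 0.5×0 = 3; y[1] = 4 + 0.5×3 = 5.5; y[2] = 1 + 0.5×4 = 3.0; y[3] = 0 + 0.5×1 = 0.5. So y = [3, 5.5, 3.0, 0.5]

[3, 5.5, 3.0, 0.5]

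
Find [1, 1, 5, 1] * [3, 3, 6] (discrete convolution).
y[0] = 1×3 = 3; y[1] = 1×3 + 1×3 = 6; y[2] = 1×6 + 1×3 + 5×3 = 24; y[3] = 1×6 + 5×3 + 1×3 = 24; y[4] = 5×6 + 1×3 = 33; y[5] = 1×6 = 6

[3, 6, 24, 24, 33, 6]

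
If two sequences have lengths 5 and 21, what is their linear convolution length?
Linear/full convolution length: m + n - 1 = 5 + 21 - 1 = 25

25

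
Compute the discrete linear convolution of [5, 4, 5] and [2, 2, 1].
y[0] = 5×2 = 10; y[1] = 5×2 + 4×2 = 18; y[2] = 5×1 + 4×2 + 5×2 = 23; y[3] = 4×1 + 5×2 = 14; y[4] = 5×1 = 5

[10, 18, 23, 14, 5]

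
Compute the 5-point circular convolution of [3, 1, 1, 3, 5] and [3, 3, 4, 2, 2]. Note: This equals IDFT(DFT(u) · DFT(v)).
Either evaluate y[k] = Σ_j u[j]·v[(k-j) mod 5] directly, or use IDFT(DFT(u) · DFT(v)). y[0] = 3×3 + 1×2 + 1×2 + 3×4 + 5×3 = 40; y[1] = 3×3 + 1×3 + 1×2 + 3×2 + 5×4 = 40; y[2] = 3×4 + 1×3 + 1×3 + 3×2 + 5×2 = 34; y[3] = 3×2 + 1×4 + 1×3 + 3×3 + 5×2 = 32; y[4] = 3×2 + 1×2 + 1×4 + 3×3 + 5×3 = 36. Result: [40, 40, 34, 32, 36]

[40, 40, 34, 32, 36]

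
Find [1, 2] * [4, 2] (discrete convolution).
y[0] = 1×4 = 4; y[1] = 1×2 + 2×4 = 10; y[2] = 2×2 = 4

[4, 10, 4]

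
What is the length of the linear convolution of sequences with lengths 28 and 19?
Linear/full convolution length: m + n - 1 = 28 + 19 - 1 = 46

46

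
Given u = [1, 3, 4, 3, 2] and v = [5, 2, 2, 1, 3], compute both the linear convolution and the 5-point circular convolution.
Linear: y_lin[0] = 1×5 = 5; y_lin[1] = 1×2 + 3×5 = 17; y_lin[2] = 1×2 + 3×2 + 4×5 = 28; y_lin[3] = 1×1 + 3×2 + 4×2 + 3×5 = 30; y_lin[4] = 1×3 + 3×1 + 4×2 + 3×2 + 2×5 = 30; y_lin[5] = 3×3 + 4×1 + 3×2 + 2×2 = 23; y_lin[6] = 4×3 + 3×1 + 2×2 = 19; y_lin[7] = 3×3 + 2×1 = 11; y_lin[8] = 2×3 = 6 → [5, 17, 28, 30, 30, 23, 19, 11, 6]. Circular (length 5): y[0] = 1×5 + 3×3 + 4×1 + 3×2 + 2×2 = 28; y[1] = 1×2 + 3×5 + 4×3 + 3×1 + 2×2 = 36; y[2] = 1×2 + 3×2 + 4×5 + 3×3 + 2×1 = 39; y[3] = 1×1 + 3×2 + 4×2 + 3×5 + 2×3 = 36; y[4] = 1×3 + 3×1 + 4×2 + 3×2 + 2×5 = 30 → [28, 36, 39, 36, 30]

Linear: [5, 17, 28, 30, 30, 23, 19, 11, 6], Circular: [28, 36, 39, 36, 30]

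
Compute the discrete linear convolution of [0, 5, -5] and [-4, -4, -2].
y[0] = 0×-4 = 0; y[1] = 0×-4 + 5×-4 = -20; y[2] = 0×-2 + 5×-4 + -5×-4 = 0; y[3] = 5×-2 + -5×-4 = 10; y[4] = -5×-2 = 10

[0, -20, 0, 10, 10]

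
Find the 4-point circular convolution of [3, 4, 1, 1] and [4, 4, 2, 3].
Use y[k] = Σ_j f[j]·g[(k-j) mod 4]. y[0] = 3×4 + 4×3 + 1×2 + 1×4 = 30; y[1] = 3×4 + 4×4 + 1×3 + 1×2 = 33; y[2] = 3×2 + 4×4 + 1×4 + 1×3 = 29; y[3] = 3×3 + 4×2 + 1×4 + 1×4 = 25. Result: [30, 33, 29, 25]

[30, 33, 29, 25]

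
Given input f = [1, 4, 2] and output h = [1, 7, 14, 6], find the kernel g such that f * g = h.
Output length 4 = len(f) + len(g) - 1 ⇒ len(g) = 2. Solve g forward using g[k] = (h[k] - Σ_{i≥1} f[i]·g[k-i]) / f[0]: g[0] = h[0] / f[0] = 1 / 1 = 1; g[1] = (h[1] - 4×1) / f[0] = (7 - 4×1) / 1 = 3. So g = [1, 3]. Forward-check [1, 4, 2] * [1, 3]: h[0] = 1×1 = 1; h[1] = 1×3 + 4×1 = 7; h[2] = 4×3 + 2×1 = 14; h[3] = 2×3 = 6 → [1, 7, 14, 6] ✓

[1, 3]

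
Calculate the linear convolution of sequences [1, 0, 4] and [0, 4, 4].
y[0] = 1×0 = 0; y[1] = 1×4 + 0×0 = 4; y[2] = 1×4 + 0×4 + 4×0 = 4; y[3] = 0×4 + 4×4 = 16; y[4] = 4×4 = 16

[0, 4, 4, 16, 16]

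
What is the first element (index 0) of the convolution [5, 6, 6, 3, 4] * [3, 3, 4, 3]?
Use y[k] = Σ_i a[i]·b[k-i] at k=0. y[0] = 5×3 = 15

15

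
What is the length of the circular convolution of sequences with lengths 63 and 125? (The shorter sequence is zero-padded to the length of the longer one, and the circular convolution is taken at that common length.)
Circular convolution (zero-padding the shorter input) has length max(m, n) = max(63, 125) = 125

125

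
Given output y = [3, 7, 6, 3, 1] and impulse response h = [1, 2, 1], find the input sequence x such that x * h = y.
Deconvolve y=[3, 7, 6, 3, 1] by h=[1, 2, 1]. Since h[0]=1, solve forward: x[0] = y[0] / 1 = 3; x[1] = (y[1] - 3×2) / 1 = 1; x[2] = (y[2] - 1×2 - 3×1) / 1 = 1. So x = [3, 1, 1]. Check by forward convolution: y[0] = 3×1 = 3; y[1] = 3×2 + 1×1 = 7; y[2] = 3×1 + 1×2 + 1×1 = 6; y[3] = 1×1 + 1×2 = 3; y[4] = 1×1 = 1

[3, 1, 1]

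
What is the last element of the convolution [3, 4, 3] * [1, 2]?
Use y[k] = Σ_i a[i]·b[k-i] at k=3. y[3] = 3×2 = 6

6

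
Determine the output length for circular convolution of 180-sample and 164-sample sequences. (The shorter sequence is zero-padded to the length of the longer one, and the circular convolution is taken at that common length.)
Circular convolution (zero-padding the shorter input) has length max(m, n) = max(180, 164) = 180

180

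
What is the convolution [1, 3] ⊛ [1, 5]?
y[0] = 1×1 = 1; y[1] = 1×5 + 3×1 = 8; y[2] = 3×5 = 15

[1, 8, 15]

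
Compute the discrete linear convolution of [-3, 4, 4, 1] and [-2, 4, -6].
y[0] = -3×-2 = 6; y[1] = -3×4 + 4×-2 = -20; y[2] = -3×-6 + 4×4 + 4×-2 = 26; y[3] = 4×-6 + 4×4 + 1×-2 = -10; y[4] = 4×-6 + 1×4 = -20; y[5] = 1×-6 = -6

[6, -20, 26, -10, -20, -6]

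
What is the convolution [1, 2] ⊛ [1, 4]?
y[0] = 1×1 = 1; y[1] = 1×4 + 2×1 = 6; y[2] = 2×4 = 8

[1, 6, 8]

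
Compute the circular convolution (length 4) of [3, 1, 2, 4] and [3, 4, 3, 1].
Use y[k] = Σ_j u[j]·v[(k-j) mod 4]. y[0] = 3×3 + 1×1 + 2×3 + 4×4 = 32; y[1] = 3×4 + 1×3 + 2×1 + 4×3 = 29; y[2] = 3×3 + 1×4 + 2×3 + 4×1 = 23; y[3] = 3×1 + 1×3 + 2×4 + 4×3 = 26. Result: [32, 29, 23, 26]

[32, 29, 23, 26]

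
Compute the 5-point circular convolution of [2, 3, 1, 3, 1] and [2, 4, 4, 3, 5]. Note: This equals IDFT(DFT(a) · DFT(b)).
Either evaluate y[k] = Σ_j a[j]·b[(k-j) mod 5] directly, or use IDFT(DFT(a) · DFT(b)). y[0] = 2×2 + 3×5 + 1×3 + 3×4 + 1×4 = 38; y[1] = 2×4 + 3×2 + 1×5 + 3×3 + 1×4 = 32; y[2] = 2×4 + 3×4 + 1×2 + 3×5 + 1×3 = 40; y[3] = 2×3 + 3×4 + 1×4 + 3×2 + 1×5 = 33; y[4] = 2×5 + 3×3 + 1×4 + 3×4 + 1×2 = 37. Result: [38, 32, 40, 33, 37]

[38, 32, 40, 33, 37]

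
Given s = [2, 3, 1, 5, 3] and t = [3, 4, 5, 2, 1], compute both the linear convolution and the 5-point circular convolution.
Linear: y_lin[0] = 2×3 = 6; y_lin[1] = 2×4 + 3×3 = 17; y_lin[2] = 2×5 + 3×4 + 1×3 = 25; y_lin[3] = 2×2 + 3×5 + 1×4 + 5×3 = 38; y_lin[4] = 2×1 + 3×2 + 1×5 + 5×4 + 3×3 = 42; y_lin[5] = 3×1 + 1×2 + 5×5 + 3×4 = 42; y_lin[6] = 1×1 + 5×2 + 3×5 = 26; y_lin[7] = 5×1 + 3×2 = 11; y_lin[8] = 3×1 = 3 → [6, 17, 25, 38, 42, 42, 26, 11, 3]. Circular (length 5): y[0] = 2×3 + 3×1 + 1×2 + 5×5 + 3×4 = 48; y[1] = 2×4 + 3×3 + 1×1 + 5×2 + 3×5 = 43; y[2] = 2×5 + 3×4 + 1×3 + 5×1 + 3×2 = 36; y[3] = 2×2 + 3×5 + 1×4 + 5×3 + 3×1 = 41; y[4] = 2×1 + 3×2 + 1×5 + 5×4 + 3×3 = 42 → [48, 43, 36, 41, 42]

Linear: [6, 17, 25, 38, 42, 42, 26, 11, 3], Circular: [48, 43, 36, 41, 42]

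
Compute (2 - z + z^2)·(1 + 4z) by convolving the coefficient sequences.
Ascending coefficients: a = [2, -1, 1], b = [1, 4]. c[0] = 2×1 = 2; c[1] = 2×4 + -1×1 = 7; c[2] = -1×4 + 1×1 = -3; c[3] = 1×4 = 4. Result coefficients: [2, 7, -3, 4] → 2 + 7z - 3z^2 + 4z^3

2 + 7z - 3z^2 + 4z^3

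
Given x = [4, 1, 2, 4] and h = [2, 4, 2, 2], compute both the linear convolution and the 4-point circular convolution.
Linear: y_lin[0] = 4×2 = 8; y_lin[1] = 4×4 + 1×2 = 18; y_lin[2] = 4×2 + 1×4 + 2×2 = 16; y_lin[3] = 4×2 + 1×2 + 2×4 + 4×2 = 26; y_lin[4] = 1×2 + 2×2 + 4×4 = 22; y_lin[5] = 2×2 + 4×2 = 12; y_lin[6] = 4×2 = 8 → [8, 18, 16, 26, 22, 12, 8]. Circular (length 4): y[0] = 4×2 + 1×2 + 2×2 + 4×4 = 30; y[1] = 4×4 + 1×2 + 2×2 + 4×2 = 30; y[2] = 4×2 + 1×4 + 2×2 + 4×2 = 24; y[3] = 4×2 + 1×2 + 2×4 + 4×2 = 26 → [30, 30, 24, 26]

Linear: [8, 18, 16, 26, 22, 12, 8], Circular: [30, 30, 24, 26]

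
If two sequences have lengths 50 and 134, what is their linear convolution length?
Linear/full convolution length: m + n - 1 = 50 + 134 - 1 = 183

183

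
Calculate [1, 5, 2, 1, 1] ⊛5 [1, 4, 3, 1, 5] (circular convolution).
Use y[k] = Σ_j s[j]·t[(k-j) mod 5]. y[0] = 1×1 + 5×5 + 2×1 + 1×3 + 1×4 = 35; y[1] = 1×4 + 5×1 + 2×5 + 1×1 + 1×3 = 23; y[2] = 1×3 + 5×4 + 2×1 + 1×5 + 1×1 = 31; y[3] = 1×1 + 5×3 + 2×4 + 1×1 + 1×5 = 30; y[4] = 1×5 + 5×1 + 2×3 + 1×4 + 1×1 = 21. Result: [35, 23, 31, 30, 21]

[35, 23, 31, 30, 21]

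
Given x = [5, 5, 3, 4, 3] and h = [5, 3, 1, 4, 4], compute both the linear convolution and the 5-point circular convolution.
Linear: y_lin[0] = 5×5 = 25; y_lin[1] = 5×3 + 5×5 = 40; y_lin[2] = 5×1 + 5×3 + 3×5 = 35; y_lin[3] = 5×4 + 5×1 + 3×3 + 4×5 = 54; y_lin[4] = 5×4 + 5×4 + 3×1 + 4×3 + 3×5 = 70; y_lin[5] = 5×4 + 3×4 + 4×1 + 3×3 = 45; y_lin[6] = 3×4 + 4×4 + 3×1 = 31; y_lin[7] = 4×4 + 3×4 = 28; y_lin[8] = 3×4 = 12 → [25, 40, 35, 54, 70, 45, 31, 28, 12]. Circular (length 5): y[0] = 5×5 + 5×4 + 3×4 + 4×1 + 3×3 = 70; y[1] = 5×3 + 5×5 + 3×4 + 4×4 + 3×1 = 71; y[2] = 5×1 + 5×3 + 3×5 + 4×4 + 3×4 = 63; y[3] = 5×4 + 5×1 + 3×3 + 4×5 + 3×4 = 66; y[4] = 5×4 + 5×4 + 3×1 + 4×3 + 3×5 = 70 → [70, 71, 63, 66, 70]

Linear: [25, 40, 35, 54, 70, 45, 31, 28, 12], Circular: [70, 71, 63, 66, 70]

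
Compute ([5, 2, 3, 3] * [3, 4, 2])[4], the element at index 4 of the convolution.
Use y[k] = Σ_i a[i]·b[k-i] at k=4. y[4] = 3×2 + 3×4 = 18

18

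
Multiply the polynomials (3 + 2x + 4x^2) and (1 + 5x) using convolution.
Ascending coefficients: a = [3, 2, 4], b = [1, 5]. c[0] = 3×1 = 3; c[1] = 3×5 + 2×1 = 17; c[2] = 2×5 + 4×1 = 14; c[3] = 4×5 = 20. Result coefficients: [3, 17, 14, 20] → 3 + 17x + 14x^2 + 20x^3

3 + 17x + 14x^2 + 20x^3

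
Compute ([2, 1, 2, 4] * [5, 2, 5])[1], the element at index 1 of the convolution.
Use y[k] = Σ_i a[i]·b[k-i] at k=1. y[1] = 2×2 + 1×5 = 9

9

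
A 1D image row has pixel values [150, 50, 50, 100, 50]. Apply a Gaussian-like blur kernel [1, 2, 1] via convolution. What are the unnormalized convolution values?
Convolve image row [150, 50, 50, 100, 50] with kernel [1, 2, 1]: y[0] = 150×1 = 150; y[1] = 150×2 + 50×1 = 350; y[2] = 150×1 + 50×2 + 50×1 = 300; y[3] = 50×1 + 50×2 + 100×1 = 250; y[4] = 50×1 + 100×2 + 50×1 = 300; y[5] = 100×1 + 50×2 = 200; y[6] = 50×1 = 50 → [150, 350, 300, 250, 300, 200, 50]. Normalization factor = sum(kernel) = 4.

[150, 350, 300, 250, 300, 200, 50]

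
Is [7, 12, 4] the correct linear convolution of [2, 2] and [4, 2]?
Recompute linear convolution of [2, 2] and [4, 2]: y[0] = 2×4 = 8; y[1] = 2×2 + 2×4 = 12; y[2] = 2×2 = 4 → [8, 12, 4]. Compare to given [7, 12, 4]: they differ at index 0: given 7, correct 8, so answer: No

No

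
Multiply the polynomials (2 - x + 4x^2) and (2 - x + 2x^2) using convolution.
Ascending coefficients: a = [2, -1, 4], b = [2, -1, 2]. c[0] = 2×2 = 4; c[1] = 2×-1 + -1×2 = -4; c[2] = 2×2 + -1×-1 + 4×2 = 13; c[3] = -1×2 + 4×-1 = -6; c[4] = 4×2 = 8. Result coefficients: [4, -4, 13, -6, 8] → 4 - 4x + 13x^2 - 6x^3 + 8x^4

4 - 4x + 13x^2 - 6x^3 + 8x^4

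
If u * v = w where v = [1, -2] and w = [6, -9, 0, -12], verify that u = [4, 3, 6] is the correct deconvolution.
Forward-compute [4, 3, 6] * [1, -2]: w[0] = 4×1 = 4; w[1] = 4×-2 + 3×1 = -5; w[2] = 3×-2 + 6×1 = 0; w[3] = 6×-2 = -12 → [4, -5, 0, -12]. Does not match given w = [6, -9, 0, -12].

Not verified. [4, 3, 6] * [1, -2] = [4, -5, 0, -12], which differs from [6, -9, 0, -12] at index 0.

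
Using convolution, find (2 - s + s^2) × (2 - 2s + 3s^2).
Ascending coefficients: a = [2, -1, 1], b = [2, -2, 3]. c[0] = 2×2 = 4; c[1] = 2×-2 + -1×2 = -6; c[2] = 2×3 + -1×-2 + 1×2 = 10; c[3] = -1×3 + 1×-2 = -5; c[4] = 1×3 = 3. Result coefficients: [4, -6, 10, -5, 3] → 4 - 6s + 10s^2 - 5s^3 + 3s^4

4 - 6s + 10s^2 - 5s^3 + 3s^4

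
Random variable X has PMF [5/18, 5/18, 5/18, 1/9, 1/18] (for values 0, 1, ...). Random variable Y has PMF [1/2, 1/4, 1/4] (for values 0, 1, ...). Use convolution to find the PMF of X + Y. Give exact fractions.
P(X+Y=k) = Σ_i P(X=i)·P(Y=k-i) — a convolution of [5/18, 5/18, 5/18, 1/9, 1/18] and [1/2, 1/4, 1/4]. P(X+Y=0) = (5/18)×(1/2) = 5/36; P(X+Y=1) = (5/18)×(1/4) + (5/18)×(1/2) = 5/72 + 5/36 = 5/24; P(X+Y=2) = (5/18)×(1/4) + (5/18)×(1/4) + (5/18)×(1/2) = 5/72 + 5/72 + 5/36 = 5/18; P(X+Y=3) = (5/18)×(1/4) + (5/18)×(1/4) + (1/9)×(1/2) = 5/72 + 5/72 + 1/18 = 7/36; P(X+Y=4) = (5/18)×(1/4) + (1/9)×(1/4) + (1/18)×(1/2) = 5/72 + 1/36 + 1/36 = 1/8; P(X+Y=5) = (1/9)×(1/4) + (1/18)×(1/4) = 1/36 + 1/72 = 1/24; P(X+Y=6) = (1/18)×(1/4) = 1/72. PMF: [5/36, 5/24, 5/18, 7/36, 1/8, 1/24, 1/72] (sums to 1 ✓)

[5/36, 5/24, 5/18, 7/36, 1/8, 1/24, 1/72]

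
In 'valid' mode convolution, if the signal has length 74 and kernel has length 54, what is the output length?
'Valid' mode counts only positions where the kernel fully overlaps the signal: m - n + 1 = 74 - 54 + 1 = 21

21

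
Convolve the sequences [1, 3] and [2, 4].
y[0] = 1×2 = 2; y[1] = 1×4 + 3×2 = 10; y[2] = 3×4 = 12

[2, 10, 12]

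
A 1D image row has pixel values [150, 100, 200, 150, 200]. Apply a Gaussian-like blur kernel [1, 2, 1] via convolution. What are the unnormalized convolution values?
Convolve image row [150, 100, 200, 150, 200] with kernel [1, 2, 1]: y[0] = 150×1 = 150; y[1] = 150×2 + 100×1 = 400; y[2] = 150×1 + 100×2 + 200×1 = 550; y[3] = 100×1 + 200×2 + 150×1 = 650; y[4] = 200×1 + 150×2 + 200×1 = 700; y[5] = 150×1 + 200×2 = 550; y[6] = 200×1 = 200 → [150, 400, 550, 650, 700, 550, 200]. Normalization factor = sum(kernel) = 4.

[150, 400, 550, 650, 700, 550, 200]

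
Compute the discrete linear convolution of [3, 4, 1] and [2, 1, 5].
y[0] = 3×2 = 6; y[1] = 3×1 + 4×2 = 11; y[2] = 3×5 + 4×1 + 1×2 = 21; y[3] = 4×5 + 1×1 = 21; y[4] = 1×5 = 5

[6, 11, 21, 21, 5]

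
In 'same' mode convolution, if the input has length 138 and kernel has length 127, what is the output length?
'Same' mode returns an output with the same length as the input: 138

138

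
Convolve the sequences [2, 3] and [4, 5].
y[0] = 2×4 = 8; y[1] = 2×5 + 3×4 = 22; y[2] = 3×5 = 15

[8, 22, 15]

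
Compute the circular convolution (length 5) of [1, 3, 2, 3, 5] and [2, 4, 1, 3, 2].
Use y[k] = Σ_j x[j]·h[(k-j) mod 5]. y[0] = 1×2 + 3×2 + 2×3 + 3×1 + 5×4 = 37; y[1] = 1×4 + 3×2 + 2×2 + 3×3 + 5×1 = 28; y[2] = 1×1 + 3×4 + 2×2 + 3×2 + 5×3 = 38; y[3] = 1×3 + 3×1 + 2×4 + 3×2 + 5×2 = 30; y[4] = 1×2 + 3×3 + 2×1 + 3×4 + 5×2 = 35. Result: [37, 28, 38, 30, 35]

[37, 28, 38, 30, 35]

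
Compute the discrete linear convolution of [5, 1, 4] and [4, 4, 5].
y[0] = 5×4 = 20; y[1] = 5×4 + 1×4 = 24; y[2] = 5×5 + 1×4 + 4×4 = 45; y[3] = 1×5 + 4×4 = 21; y[4] = 4×5 = 20

[20, 24, 45, 21, 20]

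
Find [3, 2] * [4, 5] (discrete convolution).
y[0] = 3×4 = 12; y[1] = 3×5 + 2×4 = 23; y[2] = 2×5 = 10

[12, 23, 10]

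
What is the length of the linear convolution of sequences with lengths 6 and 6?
Linear/full convolution length: m + n - 1 = 6 + 6 - 1 = 11

11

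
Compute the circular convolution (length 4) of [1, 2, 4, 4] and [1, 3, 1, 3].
Use y[k] = Σ_j x[j]·h[(k-j) mod 4]. y[0] = 1×1 + 2×3 + 4×1 + 4×3 = 23; y[1] = 1×3 + 2×1 + 4×3 + 4×1 = 21; y[2] = 1×1 + 2×3 + 4×1 + 4×3 = 23; y[3] = 1×3 + 2×1 + 4×3 + 4×1 = 21. Result: [23, 21, 23, 21]

[23, 21, 23, 21]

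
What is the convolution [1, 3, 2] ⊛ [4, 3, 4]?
y[0] = 1×4 = 4; y[1] = 1×3 + 3×4 = 15; y[2] = 1×4 + 3×3 + 2×4 = 21; y[3] = 3×4 + 2×3 = 18; y[4] = 2×4 = 8

[4, 15, 21, 18, 8]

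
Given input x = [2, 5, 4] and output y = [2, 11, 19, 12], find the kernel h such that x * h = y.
Output length 4 = len(x) + len(h) - 1 ⇒ len(h) = 2. Solve h forward using h[k] = (y[k] - Σ_{i≥1} x[i]·h[k-i]) / x[0]: h[0] = y[0] / x[0] = 2 / 2 = 1; h[1] = (y[1] - 5×1) / x[0] = (11 - 5×1) / 2 = 3. So h = [1, 3]. Forward-check [2, 5, 4] * [1, 3]: y[0] = 2×1 = 2; y[1] = 2×3 + 5×1 = 11; y[2] = 5×3 + 4×1 = 19; y[3] = 4×3 = 12 → [2, 11, 19, 12] ✓

[1, 3]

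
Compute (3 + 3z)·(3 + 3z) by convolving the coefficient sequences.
Ascending coefficients: a = [3, 3], b = [3, 3]. c[0] = 3×3 = 9; c[1] = 3×3 + 3×3 = 18; c[2] = 3×3 = 9. Result coefficients: [9, 18, 9] → 9 + 18z + 9z^2

9 + 18z + 9z^2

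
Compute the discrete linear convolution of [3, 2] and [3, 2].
y[0] = 3×3 = 9; y[1] = 3×2 + 2×3 = 12; y[2] = 2×2 = 4

[9, 12, 4]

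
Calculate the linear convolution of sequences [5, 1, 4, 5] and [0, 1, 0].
y[0] = 5×0 = 0; y[1] = 5×1 + 1×0 = 5; y[2] = 5×0 + 1×1 + 4×0 = 1; y[3] = 1×0 + 4×1 + 5×0 = 4; y[4] = 4×0 + 5×1 = 5; y[5] = 5×0 = 0

[0, 5, 1, 4, 5, 0]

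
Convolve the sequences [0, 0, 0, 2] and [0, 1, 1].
y[0] = 0×0 = 0; y[1] = 0×1 + 0×0 = 0; y[2] = 0×1 + 0×1 + 0×0 = 0; y[3] = 0×1 + 0×1 + 2×0 = 0; y[4] = 0×1 + 2×1 = 2; y[5] = 2×1 = 2

[0, 0, 0, 0, 2, 2]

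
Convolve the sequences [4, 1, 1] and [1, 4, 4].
y[0] = 4×1 = 4; y[1] = 4×4 + 1×1 = 17; y[2] = 4×4 + 1×4 + 1×1 = 21; y[3] = 1×4 + 1×4 = 8; y[4] = 1×4 = 4

[4, 17, 21, 8, 4]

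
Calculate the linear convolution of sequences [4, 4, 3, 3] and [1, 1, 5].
y[0] = 4×1 = 4; y[1] = 4×1 + 4×1 = 8; y[2] = 4×5 + 4×1 + 3×1 = 27; y[3] = 4×5 + 3×1 + 3×1 = 26; y[4] = 3×5 + 3×1 = 18; y[5] = 3×5 = 15

[4, 8, 27, 26, 18, 15]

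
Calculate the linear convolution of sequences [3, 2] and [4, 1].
y[0] = 3×4 = 12; y[1] = 3×1 + 2×4 = 11; y[2] = 2×1 = 2

[12, 11, 2]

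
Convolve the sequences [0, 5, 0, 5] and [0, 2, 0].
y[0] = 0×0 = 0; y[1] = 0×2 + 5×0 = 0; y[2] = 0×0 + 5×2 + 0×0 = 10; y[3] = 5×0 + 0×2 + 5×0 = 0; y[4] = 0×0 + 5×2 = 10; y[5] = 5×0 = 0

[0, 0, 10, 0, 10, 0]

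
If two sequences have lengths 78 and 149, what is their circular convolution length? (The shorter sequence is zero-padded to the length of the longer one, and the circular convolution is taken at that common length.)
Circular convolution (zero-padding the shorter input) has length max(m, n) = max(78, 149) = 149

149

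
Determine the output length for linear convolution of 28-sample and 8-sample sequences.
Linear/full convolution length: m + n - 1 = 28 + 8 - 1 = 35

35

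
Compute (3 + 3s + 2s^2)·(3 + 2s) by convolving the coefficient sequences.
Ascending coefficients: a = [3, 3, 2], b = [3, 2]. c[0] = 3×3 = 9; c[1] = 3×2 + 3×3 = 15; c[2] = 3×2 + 2×3 = 12; c[3] = 2×2 = 4. Result coefficients: [9, 15, 12, 4] → 9 + 15s + 12s^2 + 4s^3

9 + 15s + 12s^2 + 4s^3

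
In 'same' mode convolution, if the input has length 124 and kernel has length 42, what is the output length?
'Same' mode returns an output with the same length as the input: 124

124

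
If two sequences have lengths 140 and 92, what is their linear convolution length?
Linear/full convolution length: m + n - 1 = 140 + 92 - 1 = 231

231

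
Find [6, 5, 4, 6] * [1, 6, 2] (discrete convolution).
y[0] = 6×1 = 6; y[1] = 6×6 + 5×1 = 41; y[2] = 6×2 + 5×6 + 4×1 = 46; y[3] = 5×2 + 4×6 + 6×1 = 40; y[4] = 4×2 + 6×6 = 44; y[5] = 6×2 = 12

[6, 41, 46, 40, 44, 12]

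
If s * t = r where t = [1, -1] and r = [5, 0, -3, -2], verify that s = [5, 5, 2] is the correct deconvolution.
Forward-compute [5, 5, 2] * [1, -1]: r[0] = 5×1 = 5; r[1] = 5×-1 + 5×1 = 0; r[2] = 5×-1 + 2×1 = -3; r[3] = 2×-1 = -2 → [5, 0, -3, -2]. Matches given r = [5, 0, -3, -2], so verified.

Verified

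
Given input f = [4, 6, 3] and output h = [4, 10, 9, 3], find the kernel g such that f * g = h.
Output length 4 = len(f) + len(g) - 1 ⇒ len(g) = 2. Solve g forward using g[k] = (h[k] - Σ_{i≥1} f[i]·g[k-i]) / f[0]: g[0] = h[0] / f[0] = 4 / 4 = 1; g[1] = (h[1] - 6×1) / f[0] = (10 - 6×1) / 4 = 1. So g = [1, 1]. Forward-check [4, 6, 3] * [1, 1]: h[0] = 4×1 = 4; h[1] = 4×1 + 6×1 = 10; h[2] = 6×1 + 3×1 = 9; h[3] = 3×1 = 3 → [4, 10, 9, 3] ✓

[1, 1]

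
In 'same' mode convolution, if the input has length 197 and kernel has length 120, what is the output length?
'Same' mode returns an output with the same length as the input: 197

197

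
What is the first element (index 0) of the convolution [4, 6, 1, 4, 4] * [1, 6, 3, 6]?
Use y[k] = Σ_i a[i]·b[k-i] at k=0. y[0] = 4×1 = 4

4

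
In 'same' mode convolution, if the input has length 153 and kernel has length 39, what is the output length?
'Same' mode returns an output with the same length as the input: 153

153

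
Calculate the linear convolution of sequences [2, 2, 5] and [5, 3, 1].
y[0] = 2×5 = 10; y[1] = 2×3 + 2×5 = 16; y[2] = 2×1 + 2×3 + 5×5 = 33; y[3] = 2×1 + 5×3 = 17; y[4] = 5×1 = 5

[10, 16, 33, 17, 5]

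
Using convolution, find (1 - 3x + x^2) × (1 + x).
Ascending coefficients: a = [1, -3, 1], b = [1, 1]. c[0] = 1×1 = 1; c[1] = 1×1 + -3×1 = -2; c[2] = -3×1 + 1×1 = -2; c[3] = 1×1 = 1. Result coefficients: [1, -2, -2, 1] → 1 - 2x - 2x^2 + x^3

1 - 2x - 2x^2 + x^3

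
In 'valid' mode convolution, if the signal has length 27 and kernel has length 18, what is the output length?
'Valid' mode counts only positions where the kernel fully overlaps the signal: m - n + 1 = 27 - 18 + 1 = 10

10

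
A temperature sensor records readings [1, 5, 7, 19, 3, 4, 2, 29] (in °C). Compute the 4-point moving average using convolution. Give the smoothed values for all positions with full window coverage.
4-point moving average kernel = [1, 1, 1, 1]. Apply in 'valid' mode (full window coverage): avg[0] = (1 + 5 + 7 + 19) / 4 = 8.0; avg[1] = (5 + 7 + 19 + 3) / 4 = 8.5; avg[2] = (7 + 19 + 3 + 4) / 4 = 8.25; avg[3] = (19 + 3 + 4 + 2) / 4 = 7.0; avg[4] = (3 + 4 + 2 + 29) / 4 = 9.5. Smoothed values: [8.0, 8.5, 8.25, 7.0, 9.5]

[8.0, 8.5, 8.25, 7.0, 9.5]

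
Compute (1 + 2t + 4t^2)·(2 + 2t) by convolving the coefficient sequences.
Ascending coefficients: a = [1, 2, 4], b = [2, 2]. c[0] = 1×2 = 2; c[1] = 1×2 + 2×2 = 6; c[2] = 2×2 + 4×2 = 12; c[3] = 4×2 = 8. Result coefficients: [2, 6, 12, 8] → 2 + 6t + 12t^2 + 8t^3

2 + 6t + 12t^2 + 8t^3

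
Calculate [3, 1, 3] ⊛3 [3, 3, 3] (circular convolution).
Use y[k] = Σ_j x[j]·h[(k-j) mod 3]. y[0] = 3×3 + 1×3 + 3×3 = 21; y[1] = 3×3 + 1×3 + 3×3 = 21; y[2] = 3×3 + 1×3 + 3×3 = 21. Result: [21, 21, 21]

[21, 21, 21]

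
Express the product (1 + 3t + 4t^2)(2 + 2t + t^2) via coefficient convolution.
Ascending coefficients: a = [1, 3, 4], b = [2, 2, 1]. c[0] = 1×2 = 2; c[1] = 1×2 + 3×2 = 8; c[2] = 1×1 + 3×2 + 4×2 = 15; c[3] = 3×1 + 4×2 = 11; c[4] = 4×1 = 4. Result coefficients: [2, 8, 15, 11, 4] → 2 + 8t + 15t^2 + 11t^3 + 4t^4

2 + 8t + 15t^2 + 11t^3 + 4t^4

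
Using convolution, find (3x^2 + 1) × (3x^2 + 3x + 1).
Ascending coefficients: a = [1, 0, 3], b = [1, 3, 3]. c[0] = 1×1 = 1; c[1] = 1×3 + 0×1 = 3; c[2] = 1×3 + 0×3 + 3×1 = 6; c[3] = 0×3 + 3×3 = 9; c[4] = 3×3 = 9. Result coefficients: [1, 3, 6, 9, 9] → 9x^4 + 9x^3 + 6x^2 + 3x + 1

9x^4 + 9x^3 + 6x^2 + 3x + 1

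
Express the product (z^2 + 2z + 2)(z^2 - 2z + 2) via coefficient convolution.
Ascending coefficients: a = [2, 2, 1], b = [2, -2, 1]. c[0] = 2×2 = 4; c[1] = 2×-2 + 2×2 = 0; c[2] = 2×1 + 2×-2 + 1×2 = 0; c[3] = 2×1 + 1×-2 = 0; c[4] = 1×1 = 1. Result coefficients: [4, 0, 0, 0, 1] → z^4 + 4

z^4 + 4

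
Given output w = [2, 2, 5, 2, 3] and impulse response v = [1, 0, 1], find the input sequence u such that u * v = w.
Deconvolve w=[2, 2, 5, 2, 3] by v=[1, 0, 1]. Since v[0]=1, solve forward: u[0] = w[0] / 1 = 2; u[1] = (w[1] - 2×0) / 1 = 2; u[2] = (w[2] - 2×0 - 2×1) / 1 = 3. So u = [2, 2, 3]. Check by forward convolution: w[0] = 2×1 = 2; w[1] = 2×0 + 2×1 = 2; w[2] = 2×1 + 2×0 + 3×1 = 5; w[3] = 2×1 + 3×0 = 2; w[4] = 3×1 = 3

[2, 2, 3]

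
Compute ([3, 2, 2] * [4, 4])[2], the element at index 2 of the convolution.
Use y[k] = Σ_i a[i]·b[k-i] at k=2. y[2] = 2×4 + 2×4 = 16

16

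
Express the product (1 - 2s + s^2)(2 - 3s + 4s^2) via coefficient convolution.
Ascending coefficients: a = [1, -2, 1], b = [2, -3, 4]. c[0] = 1×2 = 2; c[1] = 1×-3 + -2×2 = -7; c[2] = 1×4 + -2×-3 + 1×2 = 12; c[3] = -2×4 + 1×-3 = -11; c[4] = 1×4 = 4. Result coefficients: [2, -7, 12, -11, 4] → 2 - 7s + 12s^2 - 11s^3 + 4s^4

2 - 7s + 12s^2 - 11s^3 + 4s^4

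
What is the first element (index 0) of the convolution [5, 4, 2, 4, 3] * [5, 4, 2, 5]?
Use y[k] = Σ_i a[i]·b[k-i] at k=0. y[0] = 5×5 = 25

25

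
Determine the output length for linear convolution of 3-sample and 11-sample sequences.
Linear/full convolution length: m + n - 1 = 3 + 11 - 1 = 13

13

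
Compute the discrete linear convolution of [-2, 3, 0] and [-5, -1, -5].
y[0] = -2×-5 = 10; y[1] = -2×-1 + 3×-5 = -13; y[2] = -2×-5 + 3×-1 + 0×-5 = 7; y[3] = 3×-5 + 0×-1 = -15; y[4] = 0×-5 = 0

[10, -13, 7, -15, 0]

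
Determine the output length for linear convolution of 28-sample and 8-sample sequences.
Linear/full convolution length: m + n - 1 = 28 + 8 - 1 = 35

35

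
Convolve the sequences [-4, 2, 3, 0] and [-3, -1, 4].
y[0] = -4×-3 = 12; y[1] = -4×-1 + 2×-3 = -2; y[2] = -4×4 + 2×-1 + 3×-3 = -27; y[3] = 2×4 + 3×-1 + 0×-3 = 5; y[4] = 3×4 + 0×-1 = 12; y[5] = 0×4 = 0

[12, -2, -27, 5, 12, 0]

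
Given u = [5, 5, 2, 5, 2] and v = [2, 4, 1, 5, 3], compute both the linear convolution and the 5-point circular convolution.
Linear: y_lin[0] = 5×2 = 10; y_lin[1] = 5×4 + 5×2 = 30; y_lin[2] = 5×1 + 5×4 + 2×2 = 29; y_lin[3] = 5×5 + 5×1 + 2×4 + 5×2 = 48; y_lin[4] = 5×3 + 5×5 + 2×1 + 5×4 + 2×2 = 66; y_lin[5] = 5×3 + 2×5 + 5×1 + 2×4 = 38; y_lin[6] = 2×3 + 5×5 + 2×1 = 33; y_lin[7] = 5×3 + 2×5 = 25; y_lin[8] = 2×3 = 6 → [10, 30, 29, 48, 66, 38, 33, 25, 6]. Circular (length 5): y[0] = 5×2 + 5×3 + 2×5 + 5×1 + 2×4 = 48; y[1] = 5×4 + 5×2 + 2×3 + 5×5 + 2×1 = 63; y[2] = 5×1 + 5×4 + 2×2 + 5×3 + 2×5 = 54; y[3] = 5×5 + 5×1 + 2×4 + 5×2 + 2×3 = 54; y[4] = 5×3 + 5×5 + 2×1 + 5×4 + 2×2 = 66 → [48, 63, 54, 54, 66]

Linear: [10, 30, 29, 48, 66, 38, 33, 25, 6], Circular: [48, 63, 54, 54, 66]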